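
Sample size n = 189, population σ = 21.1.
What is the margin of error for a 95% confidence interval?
Margin of error = 3.01

Margin of error = z* · σ/√n
= 1.960 · 21.1/√189
= 1.960 · 21.1/13.7477
= 3.01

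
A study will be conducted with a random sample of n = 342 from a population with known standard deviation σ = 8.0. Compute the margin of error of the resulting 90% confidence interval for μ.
Margin of error = 0.71

Margin of error = z* · σ/√n
= 1.645 · 8.0/√342
= 1.645 · 8.0/18.4932
= 0.71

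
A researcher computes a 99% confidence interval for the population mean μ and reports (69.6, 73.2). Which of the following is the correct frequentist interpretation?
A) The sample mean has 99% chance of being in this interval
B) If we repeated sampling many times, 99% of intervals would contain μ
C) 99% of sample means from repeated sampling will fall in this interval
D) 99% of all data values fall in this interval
B

A) Wrong — x̄ is observed and sits in the interval by construction.
B) Correct — this is the frequentist long-run coverage interpretation.
C) Wrong — coverage applies to intervals containing μ, not to future x̄ values.
D) Wrong — a CI is about the parameter μ, not individual data values.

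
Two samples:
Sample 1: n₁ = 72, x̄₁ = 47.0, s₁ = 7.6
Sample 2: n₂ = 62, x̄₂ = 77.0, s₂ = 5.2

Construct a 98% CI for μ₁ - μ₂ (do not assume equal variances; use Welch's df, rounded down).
(-32.62, -27.38)

Difference: x̄₁ - x̄₂ = -30.00
SE = √(s₁²/n₁ + s₂²/n₂) = √(7.6²/72 + 5.2²/62) = 1.1128
df = 125.88 → 125 (Welch–Satterthwaite, rounded down)
t* = 2.357

CI: -30.00 ± 2.357 · 1.1128 = -30.00 ± 2.62 = (-32.62, -27.38)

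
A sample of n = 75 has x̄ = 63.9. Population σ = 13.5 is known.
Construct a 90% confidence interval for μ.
(61.34, 66.46)

z-interval (σ known):
z* = 1.645 for 90% confidence

Margin of error = z* · σ/√n = 1.645 · 13.5/√75 = 2.56

CI: (63.9 - 2.56, 63.9 + 2.56) = (61.34, 66.46)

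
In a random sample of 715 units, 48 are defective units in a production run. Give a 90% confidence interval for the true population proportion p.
(0.052, 0.083)

Proportion CI:
p̂ = 48/715 = 0.06713
SE = √(p̂(1-p̂)/n) = √(0.06713 · 0.93287 / 715) = 0.00936

z* = 1.645
Margin = z* · SE = 1.645 · 0.00936 = 0.0154

CI: 0.06713 ± 0.0154 = (0.052, 0.083)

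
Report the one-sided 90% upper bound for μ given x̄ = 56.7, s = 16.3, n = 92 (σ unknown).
μ ≤ 58.89

Upper bound (one-sided):
t* = 1.291 (one-sided for 90%)
Upper bound = x̄ + t* · s/√n = 56.7 + 1.291 · 16.3/√92 = 58.89

We are 90% confident that μ ≤ 58.89.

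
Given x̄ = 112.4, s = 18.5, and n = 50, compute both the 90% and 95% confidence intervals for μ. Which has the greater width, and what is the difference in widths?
95% CI is wider by 1.74

df = 49
90% CI: t* = 1.677, (108.01, 116.79), width = 2 · t* · s/√n = 8.78
95% CI: t* = 2.010, (107.14, 117.66), width = 2 · t* · s/√n = 10.52

The 95% CI is wider by 10.52 - 8.78 = 1.74.
Higher confidence requires a wider interval.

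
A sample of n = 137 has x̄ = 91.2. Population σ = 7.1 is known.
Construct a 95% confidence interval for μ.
(90.01, 92.39)

z-interval (σ known):
z* = 1.960 for 95% confidence

Margin of error = z* · σ/√n = 1.960 · 7.1/√137 = 1.19

CI: (91.2 - 1.19, 91.2 + 1.19) = (90.01, 92.39)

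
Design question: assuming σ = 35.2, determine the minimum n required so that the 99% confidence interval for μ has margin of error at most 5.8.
n ≥ 245

For margin E ≤ 5.8:
n ≥ (z* · σ / E)²
n ≥ (2.576 · 35.2 / 5.8)²
n ≥ 244.41

Minimum n = 245 (rounding up)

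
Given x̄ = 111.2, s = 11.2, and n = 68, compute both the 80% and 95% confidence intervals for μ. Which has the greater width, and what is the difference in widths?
95% CI is wider by 1.90

df = 67
80% CI: t* = 1.294, (109.44, 112.96), width = 2 · t* · s/√n = 3.52
95% CI: t* = 1.996, (108.49, 113.91), width = 2 · t* · s/√n = 5.42

The 95% CI is wider by 5.42 - 3.52 = 1.90.
Higher confidence requires a wider interval.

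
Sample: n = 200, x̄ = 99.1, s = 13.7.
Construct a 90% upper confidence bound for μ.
μ ≤ 100.35

Upper bound (one-sided):
t* = 1.286 (one-sided for 90%)
Upper bound = x̄ + t* · s/√n = 99.1 + 1.286 · 13.7/√200 = 100.35

We are 90% confident that μ ≤ 100.35.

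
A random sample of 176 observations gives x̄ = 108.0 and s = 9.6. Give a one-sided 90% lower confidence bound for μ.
μ ≥ 107.07

Lower bound (one-sided):
t* = 1.286 (one-sided for 90%)
Lower bound = x̄ - t* · s/√n = 108.0 - 1.286 · 9.6/√176 = 107.07

We are 90% confident that μ ≥ 107.07.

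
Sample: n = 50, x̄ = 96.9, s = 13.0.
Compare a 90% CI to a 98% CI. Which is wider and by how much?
98% CI is wider by 2.67

df = 49
90% CI: t* = 1.677, (93.82, 99.98), width = 2 · t* · s/√n = 6.17
98% CI: t* = 2.405, (92.48, 101.32), width = 2 · t* · s/√n = 8.84

The 98% CI is wider by 8.84 - 6.17 = 2.67.
Higher confidence requires a wider interval.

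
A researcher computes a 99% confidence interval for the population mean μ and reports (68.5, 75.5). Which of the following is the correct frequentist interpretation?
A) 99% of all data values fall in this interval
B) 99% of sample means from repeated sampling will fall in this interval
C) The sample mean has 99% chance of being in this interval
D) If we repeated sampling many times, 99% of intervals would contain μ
D

A) Wrong — a CI is about the parameter μ, not individual data values.
B) Wrong — coverage applies to intervals containing μ, not to future x̄ values.
C) Wrong — x̄ is observed and sits in the interval by construction.
D) Correct — this is the frequentist long-run coverage interpretation.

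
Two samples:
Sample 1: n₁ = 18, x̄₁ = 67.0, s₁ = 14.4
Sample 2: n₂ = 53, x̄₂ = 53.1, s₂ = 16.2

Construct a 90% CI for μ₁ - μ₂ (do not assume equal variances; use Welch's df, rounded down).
(7.02, 20.78)

Difference: x̄₁ - x̄₂ = 13.90
SE = √(s₁²/n₁ + s₂²/n₂) = √(14.4²/18 + 16.2²/53) = 4.0585
df = 32.78 → 32 (Welch–Satterthwaite, rounded down)
t* = 1.694

CI: 13.90 ± 1.694 · 4.0585 = 13.90 ± 6.88 = (7.02, 20.78)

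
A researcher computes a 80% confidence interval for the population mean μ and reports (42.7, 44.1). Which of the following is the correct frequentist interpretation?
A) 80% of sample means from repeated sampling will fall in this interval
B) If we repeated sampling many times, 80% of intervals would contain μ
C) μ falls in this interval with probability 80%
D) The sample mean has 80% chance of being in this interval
B

A) Wrong — coverage applies to intervals containing μ, not to future x̄ values.
B) Correct — this is the frequentist long-run coverage interpretation.
C) Wrong — μ is fixed; the randomness lives in the interval, not in μ.
D) Wrong — x̄ is observed and sits in the interval by construction.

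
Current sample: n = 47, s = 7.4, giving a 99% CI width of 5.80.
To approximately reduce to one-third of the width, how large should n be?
n ≈ 423

CI width ∝ 1/√n
To reduce width by factor 3, need √n to grow by 3 → need 3² = 9 times as many samples.

Current: n = 47, width = 5.80
New: n = 423, width ≈ 1.86

Width reduced by factor of 5.80/1.86 = 3.12.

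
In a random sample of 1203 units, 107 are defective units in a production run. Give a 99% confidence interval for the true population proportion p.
(0.068, 0.110)

Proportion CI:
p̂ = 107/1203 = 0.08894
SE = √(p̂(1-p̂)/n) = √(0.08894 · 0.91106 / 1203) = 0.00821

z* = 2.576
Margin = z* · SE = 2.576 · 0.00821 = 0.0211

CI: 0.08894 ± 0.0211 = (0.068, 0.110)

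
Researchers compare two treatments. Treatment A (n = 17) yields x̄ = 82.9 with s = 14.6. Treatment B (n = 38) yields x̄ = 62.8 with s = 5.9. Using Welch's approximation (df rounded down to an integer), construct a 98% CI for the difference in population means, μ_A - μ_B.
(10.74, 29.46)

Difference: x̄₁ - x̄₂ = 20.10
SE = √(s₁²/n₁ + s₂²/n₂) = √(14.6²/17 + 5.9²/38) = 3.6681
df = 18.38 → 18 (Welch–Satterthwaite, rounded down)
t* = 2.552

CI: 20.10 ± 2.552 · 3.6681 = 20.10 ± 9.36 = (10.74, 29.46)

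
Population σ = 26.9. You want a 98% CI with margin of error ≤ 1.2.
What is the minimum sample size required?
n ≥ 2719

For margin E ≤ 1.2:
n ≥ (z* · σ / E)²
n ≥ (2.326 · 26.9 / 1.2)²
n ≥ 2718.70

Minimum n = 2719 (rounding up)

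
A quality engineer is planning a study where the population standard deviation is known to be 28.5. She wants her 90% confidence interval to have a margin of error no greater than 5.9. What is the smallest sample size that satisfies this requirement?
n ≥ 64

For margin E ≤ 5.9:
n ≥ (z* · σ / E)²
n ≥ (1.645 · 28.5 / 5.9)²
n ≥ 63.14

Minimum n = 64 (rounding up)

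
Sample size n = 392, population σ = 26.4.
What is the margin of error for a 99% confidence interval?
Margin of error = 3.43

Margin of error = z* · σ/√n
= 2.576 · 26.4/√392
= 2.576 · 26.4/19.7990
= 3.43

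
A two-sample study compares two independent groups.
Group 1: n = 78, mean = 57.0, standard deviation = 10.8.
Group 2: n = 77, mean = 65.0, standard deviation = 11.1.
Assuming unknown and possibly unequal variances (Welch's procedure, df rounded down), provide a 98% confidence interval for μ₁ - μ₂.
(-12.14, -3.86)

Difference: x̄₁ - x̄₂ = -8.00
SE = √(s₁²/n₁ + s₂²/n₂) = √(10.8²/78 + 11.1²/77) = 1.7594
df = 152.75 → 152 (Welch–Satterthwaite, rounded down)
t* = 2.351

CI: -8.00 ± 2.351 · 1.7594 = -8.00 ± 4.14 = (-12.14, -3.86)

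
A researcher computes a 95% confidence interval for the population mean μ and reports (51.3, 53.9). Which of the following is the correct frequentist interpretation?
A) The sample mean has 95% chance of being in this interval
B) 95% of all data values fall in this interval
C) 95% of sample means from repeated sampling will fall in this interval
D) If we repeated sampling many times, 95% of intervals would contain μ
D

A) Wrong — x̄ is observed and sits in the interval by construction.
B) Wrong — a CI is about the parameter μ, not individual data values.
C) Wrong — coverage applies to intervals containing μ, not to future x̄ values.
D) Correct — this is the frequentist long-run coverage interpretation.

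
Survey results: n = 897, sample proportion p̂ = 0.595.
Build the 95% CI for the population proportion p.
(0.563, 0.627)

Proportion CI:
SE = √(p̂(1-p̂)/n) = √(0.595 · 0.405 / 897) = 0.01639

z* = 1.960
Margin = z* · SE = 1.960 · 0.01639 = 0.0321

CI: 0.595 ± 0.0321 = (0.563, 0.627)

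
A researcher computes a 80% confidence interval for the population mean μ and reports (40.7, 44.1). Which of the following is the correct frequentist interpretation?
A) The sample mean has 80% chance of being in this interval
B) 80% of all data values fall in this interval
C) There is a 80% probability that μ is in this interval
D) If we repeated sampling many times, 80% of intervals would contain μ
D

A) Wrong — x̄ is observed and sits in the interval by construction.
B) Wrong — a CI is about the parameter μ, not individual data values.
C) Wrong — μ is fixed; the randomness lives in the interval, not in μ.
D) Correct — this is the frequentist long-run coverage interpretation.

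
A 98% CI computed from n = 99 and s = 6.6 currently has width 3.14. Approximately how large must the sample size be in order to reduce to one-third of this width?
n ≈ 891

CI width ∝ 1/√n
To reduce width by factor 3, need √n to grow by 3 → need 3² = 9 times as many samples.

Current: n = 99, width = 3.14
New: n = 891, width ≈ 1.03

Width reduced by factor of 3.14/1.03 = 3.05.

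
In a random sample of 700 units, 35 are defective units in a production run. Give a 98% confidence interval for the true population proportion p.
(0.031, 0.069)

Proportion CI:
p̂ = 35/700 = 0.05000
SE = √(p̂(1-p̂)/n) = √(0.05000 · 0.95000 / 700) = 0.00824

z* = 2.326
Margin = z* · SE = 2.326 · 0.00824 = 0.0192

CI: 0.05000 ± 0.0192 = (0.031, 0.069)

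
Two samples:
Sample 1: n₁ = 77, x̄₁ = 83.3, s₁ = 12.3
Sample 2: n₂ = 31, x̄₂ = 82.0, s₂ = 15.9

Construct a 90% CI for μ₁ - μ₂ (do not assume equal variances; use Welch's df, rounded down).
(-4.04, 6.64)

Difference: x̄₁ - x̄₂ = 1.30
SE = √(s₁²/n₁ + s₂²/n₂) = √(12.3²/77 + 15.9²/31) = 3.1812
df = 45.16 → 45 (Welch–Satterthwaite, rounded down)
t* = 1.679

CI: 1.30 ± 1.679 · 3.1812 = 1.30 ± 5.34 = (-4.04, 6.64)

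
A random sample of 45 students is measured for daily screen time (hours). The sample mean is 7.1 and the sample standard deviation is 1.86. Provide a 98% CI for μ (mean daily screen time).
(6.43, 7.77)

t-interval (σ unknown):
df = n - 1 = 44
t* = 2.414 for 98% confidence

Margin of error = t* · s/√n = 2.414 · 1.86/√45 = 0.67

CI: (6.43, 7.77)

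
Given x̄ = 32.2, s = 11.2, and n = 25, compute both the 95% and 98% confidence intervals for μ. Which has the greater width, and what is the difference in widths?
98% CI is wider by 1.91

df = 24
95% CI: t* = 2.064, (27.58, 36.82), width = 2 · t* · s/√n = 9.25
98% CI: t* = 2.492, (26.62, 37.78), width = 2 · t* · s/√n = 11.16

The 98% CI is wider by 11.16 - 9.25 = 1.91.
Higher confidence requires a wider interval.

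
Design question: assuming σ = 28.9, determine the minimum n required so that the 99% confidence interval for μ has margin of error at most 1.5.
n ≥ 2464

For margin E ≤ 1.5:
n ≥ (z* · σ / E)²
n ≥ (2.576 · 28.9 / 1.5)²
n ≥ 2463.23

Minimum n = 2464 (rounding up)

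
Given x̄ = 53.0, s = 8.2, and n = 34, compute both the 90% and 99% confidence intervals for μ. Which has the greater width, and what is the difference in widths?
99% CI is wider by 2.93

df = 33
90% CI: t* = 1.692, (50.62, 55.38), width = 2 · t* · s/√n = 4.76
99% CI: t* = 2.733, (49.16, 56.84), width = 2 · t* · s/√n = 7.69

The 99% CI is wider by 7.69 - 4.76 = 2.93.
Higher confidence requires a wider interval.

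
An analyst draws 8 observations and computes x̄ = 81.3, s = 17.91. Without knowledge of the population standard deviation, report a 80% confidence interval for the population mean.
(72.34, 90.26)

t-interval (σ unknown):
df = n - 1 = 7
t* = 1.415 for 80% confidence

Margin of error = t* · s/√n = 1.415 · 17.91/√8 = 8.96

CI: (72.34, 90.26)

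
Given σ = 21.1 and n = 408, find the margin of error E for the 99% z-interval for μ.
Margin of error = 2.69

Margin of error = z* · σ/√n
= 2.576 · 21.1/√408
= 2.576 · 21.1/20.1990
= 2.69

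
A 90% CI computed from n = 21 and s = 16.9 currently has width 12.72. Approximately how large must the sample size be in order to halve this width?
n ≈ 84

CI width ∝ 1/√n
To reduce width by factor 2, need √n to grow by 2 → need 2² = 4 times as many samples.

Current: n = 21, width = 12.72
New: n = 84, width ≈ 6.13

Width reduced by factor of 12.72/6.13 = 2.08.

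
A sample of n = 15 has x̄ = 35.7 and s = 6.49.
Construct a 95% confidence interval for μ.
(32.11, 39.29)

t-interval (σ unknown):
df = n - 1 = 14
t* = 2.145 for 95% confidence

Margin of error = t* · s/√n = 2.145 · 6.49/√15 = 3.59

CI: (32.11, 39.29)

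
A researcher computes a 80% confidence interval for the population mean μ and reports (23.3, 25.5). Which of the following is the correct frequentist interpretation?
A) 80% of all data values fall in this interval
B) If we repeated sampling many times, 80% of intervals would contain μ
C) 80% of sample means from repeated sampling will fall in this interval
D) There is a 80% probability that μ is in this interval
B

A) Wrong — a CI is about the parameter μ, not individual data values.
B) Correct — this is the frequentist long-run coverage interpretation.
C) Wrong — coverage applies to intervals containing μ, not to future x̄ values.
D) Wrong — μ is fixed; the randomness lives in the interval, not in μ.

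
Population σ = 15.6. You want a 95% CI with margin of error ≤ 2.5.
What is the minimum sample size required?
n ≥ 150

For margin E ≤ 2.5:
n ≥ (z* · σ / E)²
n ≥ (1.960 · 15.6 / 2.5)²
n ≥ 149.58

Minimum n = 150 (rounding up)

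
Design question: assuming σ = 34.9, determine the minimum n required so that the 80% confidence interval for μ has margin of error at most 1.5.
n ≥ 890

For margin E ≤ 1.5:
n ≥ (z* · σ / E)²
n ≥ (1.282 · 34.9 / 1.5)²
n ≥ 889.70

Minimum n = 890 (rounding up)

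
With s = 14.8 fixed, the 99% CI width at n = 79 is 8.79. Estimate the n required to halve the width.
n ≈ 316

CI width ∝ 1/√n
To reduce width by factor 2, need √n to grow by 2 → need 2² = 4 times as many samples.

Current: n = 79, width = 8.79
New: n = 316, width ≈ 4.32

Width reduced by factor of 8.79/4.32 = 2.03.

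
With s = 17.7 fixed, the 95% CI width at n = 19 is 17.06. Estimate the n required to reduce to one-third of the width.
n ≈ 171

CI width ∝ 1/√n
To reduce width by factor 3, need √n to grow by 3 → need 3² = 9 times as many samples.

Current: n = 19, width = 17.06
New: n = 171, width ≈ 5.34

Width reduced by factor of 17.06/5.34 = 3.19.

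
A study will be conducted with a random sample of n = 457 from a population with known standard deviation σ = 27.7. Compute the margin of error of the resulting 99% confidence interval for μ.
Margin of error = 3.34

Margin of error = z* · σ/√n
= 2.576 · 27.7/√457
= 2.576 · 27.7/21.3776
= 3.34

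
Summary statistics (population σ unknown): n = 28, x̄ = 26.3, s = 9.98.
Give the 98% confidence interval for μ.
(21.64, 30.96)

t-interval (σ unknown):
df = n - 1 = 27
t* = 2.473 for 98% confidence

Margin of error = t* · s/√n = 2.473 · 9.98/√28 = 4.66

CI: (21.64, 30.96)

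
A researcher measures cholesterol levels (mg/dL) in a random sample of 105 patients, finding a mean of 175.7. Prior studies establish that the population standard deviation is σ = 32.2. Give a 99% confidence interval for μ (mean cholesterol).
(167.61, 183.79)

z-interval (σ known):
z* = 2.576 for 99% confidence

Margin of error = z* · σ/√n = 2.576 · 32.2/√105 = 8.09

CI: (175.7 - 8.09, 175.7 + 8.09) = (167.61, 183.79)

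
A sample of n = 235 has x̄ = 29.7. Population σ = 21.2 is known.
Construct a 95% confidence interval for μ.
(26.99, 32.41)

z-interval (σ known):
z* = 1.960 for 95% confidence

Margin of error = z* · σ/√n = 1.960 · 21.2/√235 = 2.71

CI: (29.7 - 2.71, 29.7 + 2.71) = (26.99, 32.41)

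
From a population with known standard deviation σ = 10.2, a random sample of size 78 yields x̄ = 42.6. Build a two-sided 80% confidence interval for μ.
(41.12, 44.08)

z-interval (σ known):
z* = 1.282 for 80% confidence

Margin of error = z* · σ/√n = 1.282 · 10.2/√78 = 1.48

CI: (42.6 - 1.48, 42.6 + 1.48) = (41.12, 44.08)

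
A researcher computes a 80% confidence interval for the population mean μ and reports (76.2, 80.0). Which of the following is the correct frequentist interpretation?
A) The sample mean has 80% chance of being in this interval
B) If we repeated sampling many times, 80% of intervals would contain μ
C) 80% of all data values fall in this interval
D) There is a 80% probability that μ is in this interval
B

A) Wrong — x̄ is observed and sits in the interval by construction.
B) Correct — this is the frequentist long-run coverage interpretation.
C) Wrong — a CI is about the parameter μ, not individual data values.
D) Wrong — μ is fixed; the randomness lives in the interval, not in μ.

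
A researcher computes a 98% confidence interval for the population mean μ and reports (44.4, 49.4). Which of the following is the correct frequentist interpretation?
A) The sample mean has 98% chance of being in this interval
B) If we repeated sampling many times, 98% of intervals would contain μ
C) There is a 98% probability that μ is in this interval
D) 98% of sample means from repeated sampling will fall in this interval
B

A) Wrong — x̄ is observed and sits in the interval by construction.
B) Correct — this is the frequentist long-run coverage interpretation.
C) Wrong — μ is fixed; the randomness lives in the interval, not in μ.
D) Wrong — coverage applies to intervals containing μ, not to future x̄ values.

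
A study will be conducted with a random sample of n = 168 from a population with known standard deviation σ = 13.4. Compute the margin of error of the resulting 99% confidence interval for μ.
Margin of error = 2.66

Margin of error = z* · σ/√n
= 2.576 · 13.4/√168
= 2.576 · 13.4/12.9615
= 2.66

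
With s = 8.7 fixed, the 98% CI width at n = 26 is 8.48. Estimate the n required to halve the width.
n ≈ 104

CI width ∝ 1/√n
To reduce width by factor 2, need √n to grow by 2 → need 2² = 4 times as many samples.

Current: n = 26, width = 8.48
New: n = 104, width ≈ 4.03

Width reduced by factor of 8.48/4.03 = 2.10.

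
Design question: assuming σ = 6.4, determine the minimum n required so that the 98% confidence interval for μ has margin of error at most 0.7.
n ≥ 453

For margin E ≤ 0.7:
n ≥ (z* · σ / E)²
n ≥ (2.326 · 6.4 / 0.7)²
n ≥ 452.25

Minimum n = 453 (rounding up)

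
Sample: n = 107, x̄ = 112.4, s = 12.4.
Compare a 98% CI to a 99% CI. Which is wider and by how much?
99% CI is wider by 0.63

df = 106
98% CI: t* = 2.362, (109.57, 115.23), width = 2 · t* · s/√n = 5.66
99% CI: t* = 2.623, (109.26, 115.54), width = 2 · t* · s/√n = 6.29

The 99% CI is wider by 6.29 - 5.66 = 0.63.
Higher confidence requires a wider interval.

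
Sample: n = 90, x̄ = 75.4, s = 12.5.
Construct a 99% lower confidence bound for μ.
μ ≥ 72.28

Lower bound (one-sided):
t* = 2.369 (one-sided for 99%)
Lower bound = x̄ - t* · s/√n = 75.4 - 2.369 · 12.5/√90 = 72.28

We are 99% confident that μ ≥ 72.28.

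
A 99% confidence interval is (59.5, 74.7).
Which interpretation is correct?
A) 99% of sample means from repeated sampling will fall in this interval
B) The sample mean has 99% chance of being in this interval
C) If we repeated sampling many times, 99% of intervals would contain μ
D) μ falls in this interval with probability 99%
C

A) Wrong — coverage applies to intervals containing μ, not to future x̄ values.
B) Wrong — x̄ is observed and sits in the interval by construction.
C) Correct — this is the frequentist long-run coverage interpretation.
D) Wrong — μ is fixed; the randomness lives in the interval, not in μ.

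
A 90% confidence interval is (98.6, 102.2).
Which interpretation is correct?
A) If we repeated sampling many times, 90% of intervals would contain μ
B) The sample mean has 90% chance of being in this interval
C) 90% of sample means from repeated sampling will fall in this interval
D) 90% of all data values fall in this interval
A

A) Correct — this is the frequentist long-run coverage interpretation.
B) Wrong — x̄ is observed and sits in the interval by construction.
C) Wrong — coverage applies to intervals containing μ, not to future x̄ values.
D) Wrong — a CI is about the parameter μ, not individual data values.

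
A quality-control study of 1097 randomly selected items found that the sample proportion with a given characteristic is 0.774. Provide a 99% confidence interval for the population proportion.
(0.741, 0.807)

Proportion CI:
SE = √(p̂(1-p̂)/n) = √(0.774 · 0.226 / 1097) = 0.01263

z* = 2.576
Margin = z* · SE = 2.576 · 0.01263 = 0.0325

CI: 0.774 ± 0.0325 = (0.741, 0.807)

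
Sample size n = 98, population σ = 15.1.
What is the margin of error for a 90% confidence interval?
Margin of error = 2.51

Margin of error = z* · σ/√n
= 1.645 · 15.1/√98
= 1.645 · 15.1/9.8995
= 2.51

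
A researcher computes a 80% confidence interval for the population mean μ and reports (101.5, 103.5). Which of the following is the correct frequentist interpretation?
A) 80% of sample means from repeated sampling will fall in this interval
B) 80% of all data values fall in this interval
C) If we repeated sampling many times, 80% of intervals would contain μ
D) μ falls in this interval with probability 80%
C

A) Wrong — coverage applies to intervals containing μ, not to future x̄ values.
B) Wrong — a CI is about the parameter μ, not individual data values.
C) Correct — this is the frequentist long-run coverage interpretation.
D) Wrong — μ is fixed; the randomness lives in the interval, not in μ.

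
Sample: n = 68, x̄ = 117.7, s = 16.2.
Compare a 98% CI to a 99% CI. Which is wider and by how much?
99% CI is wider by 1.06

df = 67
98% CI: t* = 2.383, (113.02, 122.38), width = 2 · t* · s/√n = 9.36
99% CI: t* = 2.651, (112.49, 122.91), width = 2 · t* · s/√n = 10.42

The 99% CI is wider by 10.42 - 9.36 = 1.06.
Higher confidence requires a wider interval.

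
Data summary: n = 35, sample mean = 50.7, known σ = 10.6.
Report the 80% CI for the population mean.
(48.40, 53.00)

z-interval (σ known):
z* = 1.282 for 80% confidence

Margin of error = z* · σ/√n = 1.282 · 10.6/√35 = 2.30

CI: (50.7 - 2.30, 50.7 + 2.30) = (48.40, 53.00)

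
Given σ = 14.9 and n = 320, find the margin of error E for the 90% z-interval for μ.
Margin of error = 1.37

Margin of error = z* · σ/√n
= 1.645 · 14.9/√320
= 1.645 · 14.9/17.8885
= 1.37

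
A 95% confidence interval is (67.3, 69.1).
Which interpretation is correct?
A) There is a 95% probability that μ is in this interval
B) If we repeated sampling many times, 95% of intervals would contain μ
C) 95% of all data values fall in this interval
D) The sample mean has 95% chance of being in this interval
B

A) Wrong — μ is fixed; the randomness lives in the interval, not in μ.
B) Correct — this is the frequentist long-run coverage interpretation.
C) Wrong — a CI is about the parameter μ, not individual data values.
D) Wrong — x̄ is observed and sits in the interval by construction.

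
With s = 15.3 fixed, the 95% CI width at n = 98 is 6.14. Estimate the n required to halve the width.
n ≈ 392

CI width ∝ 1/√n
To reduce width by factor 2, need √n to grow by 2 → need 2² = 4 times as many samples.

Current: n = 98, width = 6.14
New: n = 392, width ≈ 3.04

Width reduced by factor of 6.14/3.04 = 2.02.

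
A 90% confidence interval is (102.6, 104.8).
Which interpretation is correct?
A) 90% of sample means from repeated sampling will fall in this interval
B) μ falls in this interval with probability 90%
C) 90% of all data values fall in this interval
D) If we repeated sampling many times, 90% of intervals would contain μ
D

A) Wrong — coverage applies to intervals containing μ, not to future x̄ values.
B) Wrong — μ is fixed; the randomness lives in the interval, not in μ.
C) Wrong — a CI is about the parameter μ, not individual data values.
D) Correct — this is the frequentist long-run coverage interpretation.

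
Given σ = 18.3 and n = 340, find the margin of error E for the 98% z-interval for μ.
Margin of error = 2.31

Margin of error = z* · σ/√n
= 2.326 · 18.3/√340
= 2.326 · 18.3/18.4391
= 2.31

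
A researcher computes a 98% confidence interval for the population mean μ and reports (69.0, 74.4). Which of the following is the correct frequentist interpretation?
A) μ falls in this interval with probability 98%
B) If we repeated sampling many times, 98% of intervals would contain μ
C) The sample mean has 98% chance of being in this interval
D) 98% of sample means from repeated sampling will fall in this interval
B

A) Wrong — μ is fixed; the randomness lives in the interval, not in μ.
B) Correct — this is the frequentist long-run coverage interpretation.
C) Wrong — x̄ is observed and sits in the interval by construction.
D) Wrong — coverage applies to intervals containing μ, not to future x̄ values.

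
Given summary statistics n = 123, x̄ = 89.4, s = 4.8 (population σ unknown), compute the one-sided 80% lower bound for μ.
μ ≥ 89.03

Lower bound (one-sided):
t* = 0.845 (one-sided for 80%)
Lower bound = x̄ - t* · s/√n = 89.4 - 0.845 · 4.8/√123 = 89.03

We are 80% confident that μ ≥ 89.03.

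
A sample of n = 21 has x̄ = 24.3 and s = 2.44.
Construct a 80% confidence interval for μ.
(23.59, 25.01)

t-interval (σ unknown):
df = n - 1 = 20
t* = 1.325 for 80% confidence

Margin of error = t* · s/√n = 1.325 · 2.44/√21 = 0.71

CI: (23.59, 25.01)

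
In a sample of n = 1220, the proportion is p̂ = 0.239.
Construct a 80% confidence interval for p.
(0.223, 0.255)

Proportion CI:
SE = √(p̂(1-p̂)/n) = √(0.239 · 0.761 / 1220) = 0.01221

z* = 1.282
Margin = z* · SE = 1.282 · 0.01221 = 0.0157

CI: 0.239 ± 0.0157 = (0.223, 0.255)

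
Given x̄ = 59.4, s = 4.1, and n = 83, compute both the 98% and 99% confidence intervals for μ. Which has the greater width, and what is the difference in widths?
99% CI is wider by 0.23

df = 82
98% CI: t* = 2.373, (58.33, 60.47), width = 2 · t* · s/√n = 2.14
99% CI: t* = 2.637, (58.21, 60.59), width = 2 · t* · s/√n = 2.37

The 99% CI is wider by 2.37 - 2.14 = 0.23.
Higher confidence requires a wider interval.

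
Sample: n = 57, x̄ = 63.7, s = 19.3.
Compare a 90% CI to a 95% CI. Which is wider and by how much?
95% CI is wider by 1.69

df = 56
90% CI: t* = 1.673, (59.42, 67.98), width = 2 · t* · s/√n = 8.55
95% CI: t* = 2.003, (58.58, 68.82), width = 2 · t* · s/√n = 10.24

The 95% CI is wider by 10.24 - 8.55 = 1.69.
Higher confidence requires a wider interval.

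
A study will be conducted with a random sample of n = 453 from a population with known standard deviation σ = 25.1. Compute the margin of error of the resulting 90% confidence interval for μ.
Margin of error = 1.94

Margin of error = z* · σ/√n
= 1.645 · 25.1/√453
= 1.645 · 25.1/21.2838
= 1.94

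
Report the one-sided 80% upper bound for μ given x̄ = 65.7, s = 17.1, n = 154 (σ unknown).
μ ≤ 66.86

Upper bound (one-sided):
t* = 0.844 (one-sided for 80%)
Upper bound = x̄ + t* · s/√n = 65.7 + 0.844 · 17.1/√154 = 66.86

We are 80% confident that μ ≤ 66.86.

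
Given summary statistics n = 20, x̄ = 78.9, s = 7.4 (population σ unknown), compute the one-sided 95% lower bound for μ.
μ ≥ 76.04

Lower bound (one-sided):
t* = 1.729 (one-sided for 95%)
Lower bound = x̄ - t* · s/√n = 78.9 - 1.729 · 7.4/√20 = 76.04

We are 95% confident that μ ≥ 76.04.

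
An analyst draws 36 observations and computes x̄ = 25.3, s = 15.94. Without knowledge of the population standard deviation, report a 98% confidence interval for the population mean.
(18.82, 31.78)

t-interval (σ unknown):
df = n - 1 = 35
t* = 2.438 for 98% confidence

Margin of error = t* · s/√n = 2.438 · 15.94/√36 = 6.48

CI: (18.82, 31.78)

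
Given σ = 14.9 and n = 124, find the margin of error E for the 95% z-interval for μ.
Margin of error = 2.62

Margin of error = z* · σ/√n
= 1.960 · 14.9/√124
= 1.960 · 14.9/11.1355
= 2.62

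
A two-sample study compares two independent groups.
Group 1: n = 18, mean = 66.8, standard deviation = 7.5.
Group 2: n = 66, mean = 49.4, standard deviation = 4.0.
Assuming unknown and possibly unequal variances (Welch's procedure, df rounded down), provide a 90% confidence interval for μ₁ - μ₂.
(14.23, 20.57)

Difference: x̄₁ - x̄₂ = 17.40
SE = √(s₁²/n₁ + s₂²/n₂) = √(7.5²/18 + 4.0²/66) = 1.8351
df = 19.71 → 19 (Welch–Satterthwaite, rounded down)
t* = 1.729

CI: 17.40 ± 1.729 · 1.8351 = 17.40 ± 3.17 = (14.23, 20.57)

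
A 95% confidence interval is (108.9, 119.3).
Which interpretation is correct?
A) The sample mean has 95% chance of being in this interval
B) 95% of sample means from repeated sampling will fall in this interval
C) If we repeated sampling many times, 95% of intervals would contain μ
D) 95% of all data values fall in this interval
C

A) Wrong — x̄ is observed and sits in the interval by construction.
B) Wrong — coverage applies to intervals containing μ, not to future x̄ values.
C) Correct — this is the frequentist long-run coverage interpretation.
D) Wrong — a CI is about the parameter μ, not individual data values.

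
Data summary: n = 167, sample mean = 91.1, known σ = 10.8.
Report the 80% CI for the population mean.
(90.03, 92.17)

z-interval (σ known):
z* = 1.282 for 80% confidence

Margin of error = z* · σ/√n = 1.282 · 10.8/√167 = 1.07

CI: (91.1 - 1.07, 91.1 + 1.07) = (90.03, 92.17)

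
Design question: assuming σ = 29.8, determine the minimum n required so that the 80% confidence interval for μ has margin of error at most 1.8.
n ≥ 451

For margin E ≤ 1.8:
n ≥ (z* · σ / E)²
n ≥ (1.282 · 29.8 / 1.8)²
n ≥ 450.47

Minimum n = 451 (rounding up)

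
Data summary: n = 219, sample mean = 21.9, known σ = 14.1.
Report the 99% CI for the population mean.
(19.45, 24.35)

z-interval (σ known):
z* = 2.576 for 99% confidence

Margin of error = z* · σ/√n = 2.576 · 14.1/√219 = 2.45

CI: (21.9 - 2.45, 21.9 + 2.45) = (19.45, 24.35)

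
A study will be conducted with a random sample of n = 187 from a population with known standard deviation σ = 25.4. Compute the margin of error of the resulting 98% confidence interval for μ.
Margin of error = 4.32

Margin of error = z* · σ/√n
= 2.326 · 25.4/√187
= 2.326 · 25.4/13.6748
= 4.32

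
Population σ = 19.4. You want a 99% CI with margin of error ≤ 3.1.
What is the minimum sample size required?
n ≥ 260

For margin E ≤ 3.1:
n ≥ (z* · σ / E)²
n ≥ (2.576 · 19.4 / 3.1)²
n ≥ 259.88

Minimum n = 260 (rounding up)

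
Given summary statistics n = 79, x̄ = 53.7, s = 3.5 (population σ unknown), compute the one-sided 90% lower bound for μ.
μ ≥ 53.19

Lower bound (one-sided):
t* = 1.292 (one-sided for 90%)
Lower bound = x̄ - t* · s/√n = 53.7 - 1.292 · 3.5/√79 = 53.19

We are 90% confident that μ ≥ 53.19.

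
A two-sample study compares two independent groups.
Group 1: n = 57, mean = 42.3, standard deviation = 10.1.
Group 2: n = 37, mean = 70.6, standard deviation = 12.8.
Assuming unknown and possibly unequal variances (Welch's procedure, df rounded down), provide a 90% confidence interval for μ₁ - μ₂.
(-32.46, -24.14)

Difference: x̄₁ - x̄₂ = -28.30
SE = √(s₁²/n₁ + s₂²/n₂) = √(10.1²/57 + 12.8²/37) = 2.4935
df = 64.23 → 64 (Welch–Satterthwaite, rounded down)
t* = 1.669

CI: -28.30 ± 1.669 · 2.4935 = -28.30 ± 4.16 = (-32.46, -24.14)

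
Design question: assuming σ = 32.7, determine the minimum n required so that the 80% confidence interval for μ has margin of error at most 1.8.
n ≥ 543

For margin E ≤ 1.8:
n ≥ (z* · σ / E)²
n ≥ (1.282 · 32.7 / 1.8)²
n ≥ 542.41

Minimum n = 543 (rounding up)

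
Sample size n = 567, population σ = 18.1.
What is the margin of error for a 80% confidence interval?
Margin of error = 0.97

Margin of error = z* · σ/√n
= 1.282 · 18.1/√567
= 1.282 · 18.1/23.8118
= 0.97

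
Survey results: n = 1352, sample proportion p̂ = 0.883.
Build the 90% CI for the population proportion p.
(0.869, 0.897)

Proportion CI:
SE = √(p̂(1-p̂)/n) = √(0.883 · 0.117 / 1352) = 0.00874

z* = 1.645
Margin = z* · SE = 1.645 · 0.00874 = 0.0144

CI: 0.883 ± 0.0144 = (0.869, 0.897)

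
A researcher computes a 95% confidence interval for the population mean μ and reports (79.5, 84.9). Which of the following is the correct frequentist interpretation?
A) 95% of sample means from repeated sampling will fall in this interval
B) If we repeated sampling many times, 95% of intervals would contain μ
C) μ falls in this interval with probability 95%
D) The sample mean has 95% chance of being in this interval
B

A) Wrong — coverage applies to intervals containing μ, not to future x̄ values.
B) Correct — this is the frequentist long-run coverage interpretation.
C) Wrong — μ is fixed; the randomness lives in the interval, not in μ.
D) Wrong — x̄ is observed and sits in the interval by construction.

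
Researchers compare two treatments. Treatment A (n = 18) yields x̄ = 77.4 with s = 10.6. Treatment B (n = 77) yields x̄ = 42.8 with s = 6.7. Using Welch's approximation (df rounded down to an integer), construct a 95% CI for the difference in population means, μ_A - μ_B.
(29.15, 40.05)

Difference: x̄₁ - x̄₂ = 34.60
SE = √(s₁²/n₁ + s₂²/n₂) = √(10.6²/18 + 6.7²/77) = 2.6125
df = 20.28 → 20 (Welch–Satterthwaite, rounded down)
t* = 2.086

CI: 34.60 ± 2.086 · 2.6125 = 34.60 ± 5.45 = (29.15, 40.05)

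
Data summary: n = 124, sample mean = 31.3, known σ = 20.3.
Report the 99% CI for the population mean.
(26.60, 36.00)

z-interval (σ known):
z* = 2.576 for 99% confidence

Margin of error = z* · σ/√n = 2.576 · 20.3/√124 = 4.70

CI: (31.3 - 4.70, 31.3 + 4.70) = (26.60, 36.00)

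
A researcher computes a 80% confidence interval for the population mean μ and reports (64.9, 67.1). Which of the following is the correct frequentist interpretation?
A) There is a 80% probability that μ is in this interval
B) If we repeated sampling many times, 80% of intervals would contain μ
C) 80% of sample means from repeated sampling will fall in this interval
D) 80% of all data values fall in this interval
B

A) Wrong — μ is fixed; the randomness lives in the interval, not in μ.
B) Correct — this is the frequentist long-run coverage interpretation.
C) Wrong — coverage applies to intervals containing μ, not to future x̄ values.
D) Wrong — a CI is about the parameter μ, not individual data values.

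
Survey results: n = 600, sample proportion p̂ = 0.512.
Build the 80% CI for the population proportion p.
(0.486, 0.538)

Proportion CI:
SE = √(p̂(1-p̂)/n) = √(0.512 · 0.488 / 600) = 0.02041

z* = 1.282
Margin = z* · SE = 1.282 · 0.02041 = 0.0262

CI: 0.512 ± 0.0262 = (0.486, 0.538)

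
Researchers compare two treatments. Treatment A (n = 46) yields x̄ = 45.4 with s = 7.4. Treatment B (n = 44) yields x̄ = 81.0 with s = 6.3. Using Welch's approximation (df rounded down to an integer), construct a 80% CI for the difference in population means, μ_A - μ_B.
(-37.47, -33.73)

Difference: x̄₁ - x̄₂ = -35.60
SE = √(s₁²/n₁ + s₂²/n₂) = √(7.4²/46 + 6.3²/44) = 1.4465
df = 86.85 → 86 (Welch–Satterthwaite, rounded down)
t* = 1.291

CI: -35.60 ± 1.291 · 1.4465 = -35.60 ± 1.87 = (-37.47, -33.73)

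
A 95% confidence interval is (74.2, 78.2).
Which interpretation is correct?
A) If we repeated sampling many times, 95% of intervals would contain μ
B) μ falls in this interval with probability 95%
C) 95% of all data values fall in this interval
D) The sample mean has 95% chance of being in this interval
A

A) Correct — this is the frequentist long-run coverage interpretation.
B) Wrong — μ is fixed; the randomness lives in the interval, not in μ.
C) Wrong — a CI is about the parameter μ, not individual data values.
D) Wrong — x̄ is observed and sits in the interval by construction.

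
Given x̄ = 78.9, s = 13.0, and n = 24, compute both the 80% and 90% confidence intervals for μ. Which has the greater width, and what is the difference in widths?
90% CI is wider by 2.10

df = 23
80% CI: t* = 1.319, (75.40, 82.40), width = 2 · t* · s/√n = 7.00
90% CI: t* = 1.714, (74.35, 83.45), width = 2 · t* · s/√n = 9.10

The 90% CI is wider by 9.10 - 7.00 = 2.10.
Higher confidence requires a wider interval.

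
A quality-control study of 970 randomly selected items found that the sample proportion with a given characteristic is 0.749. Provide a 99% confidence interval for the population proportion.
(0.713, 0.785)

Proportion CI:
SE = √(p̂(1-p̂)/n) = √(0.749 · 0.251 / 970) = 0.01392

z* = 2.576
Margin = z* · SE = 2.576 · 0.01392 = 0.0359

CI: 0.749 ± 0.0359 = (0.713, 0.785)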